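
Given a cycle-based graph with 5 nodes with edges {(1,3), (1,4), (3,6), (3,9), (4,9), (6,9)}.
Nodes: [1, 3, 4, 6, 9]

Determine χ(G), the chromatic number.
χ(G) = 3

Clique number ω(G) = 3 (lower bound: χ ≥ ω).
The clique on [3, 6, 9] has size 3, forcing χ ≥ 3, and the coloring below uses 3 colors, so χ(G) = 3.
A valid 3-coloring: color 1: [3, 4]; color 2: [1, 9]; color 3: [6].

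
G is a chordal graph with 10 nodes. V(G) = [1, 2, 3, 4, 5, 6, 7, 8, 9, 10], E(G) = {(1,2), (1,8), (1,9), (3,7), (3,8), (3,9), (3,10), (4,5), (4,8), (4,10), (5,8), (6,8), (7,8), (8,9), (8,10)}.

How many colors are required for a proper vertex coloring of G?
Clique number ω(G) = 3 (lower bound: χ ≥ ω).
The clique on [1, 8, 9] has size 3, forcing χ ≥ 3, and the coloring below uses 3 colors, so χ(G) = 3.
A valid 3-coloring: color 1: [2, 8]; color 2: [1, 3, 4, 6]; color 3: [5, 7, 9, 10].

χ(G) = 3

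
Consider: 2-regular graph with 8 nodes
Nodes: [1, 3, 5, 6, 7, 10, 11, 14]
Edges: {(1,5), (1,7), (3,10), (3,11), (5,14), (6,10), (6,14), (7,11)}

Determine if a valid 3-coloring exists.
A valid 3-coloring: color 1: [3, 5, 6, 7]; color 2: [1, 10, 11, 14].
(χ(G) = 2 ≤ 3.)

Yes, G is 3-colorable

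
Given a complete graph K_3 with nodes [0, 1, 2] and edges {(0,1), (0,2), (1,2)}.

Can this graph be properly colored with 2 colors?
No, G is not 2-colorable

The clique on vertices [0, 1, 2] has size 3 > 2, so it alone needs 3 colors.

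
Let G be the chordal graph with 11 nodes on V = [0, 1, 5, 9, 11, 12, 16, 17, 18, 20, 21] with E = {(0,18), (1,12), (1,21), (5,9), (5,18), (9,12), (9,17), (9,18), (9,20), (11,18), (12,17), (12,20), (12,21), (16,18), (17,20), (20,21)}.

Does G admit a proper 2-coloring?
No, G is not 2-colorable

The clique on vertices [9, 12, 17, 20] has size 4 > 2, so it alone needs 4 colors.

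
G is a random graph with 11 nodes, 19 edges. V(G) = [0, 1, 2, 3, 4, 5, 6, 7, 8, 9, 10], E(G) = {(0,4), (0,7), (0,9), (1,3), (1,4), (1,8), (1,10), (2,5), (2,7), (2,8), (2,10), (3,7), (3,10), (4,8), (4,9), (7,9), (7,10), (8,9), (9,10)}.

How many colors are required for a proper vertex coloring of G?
Clique number ω(G) = 3 (lower bound: χ ≥ ω).
Suppose a proper 3-coloring c exists. The clique [0, 4, 9] takes 3 distinct colors; by symmetry let c(0) = 1, c(4) = 2, c(9) = 3.
- Vertex 7: neighbors [0, 9] already have colors [1, 3] ⇒ c(7) = 2.
- Vertex 10: neighbors [7, 9] already have colors [2, 3] ⇒ c(10) = 1.
- Vertex 1: neighbors [10, 4] already have colors [1, 2] ⇒ c(1) = 3.
- Vertex 3: neighbors [10, 7, 1] already have colors [1, 2, 3] — all 3 colors blocked. Contradiction.
The forced assignments end in a contradiction, so G has no proper 3-coloring (χ ≥ 4).
The coloring below uses 4 colors, so χ(G) = 4.
A valid 4-coloring: color 1: [1, 5, 6, 7]; color 2: [4, 10]; color 3: [2, 3, 9]; color 4: [0, 8].

χ(G) = 4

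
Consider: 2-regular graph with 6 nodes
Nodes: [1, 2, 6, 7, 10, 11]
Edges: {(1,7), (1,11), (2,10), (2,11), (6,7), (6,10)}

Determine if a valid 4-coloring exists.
A valid 4-coloring: color 1: [1, 2, 6]; color 2: [7, 10, 11].
(χ(G) = 2 ≤ 4.)

Yes, G is 4-colorable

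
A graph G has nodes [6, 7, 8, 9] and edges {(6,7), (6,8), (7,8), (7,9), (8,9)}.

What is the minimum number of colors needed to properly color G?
χ(G) = 3

Clique number ω(G) = 3 (lower bound: χ ≥ ω).
The clique on [7, 8, 9] has size 3, forcing χ ≥ 3, and the coloring below uses 3 colors, so χ(G) = 3.
A valid 3-coloring: color 1: [8]; color 2: [7]; color 3: [6, 9].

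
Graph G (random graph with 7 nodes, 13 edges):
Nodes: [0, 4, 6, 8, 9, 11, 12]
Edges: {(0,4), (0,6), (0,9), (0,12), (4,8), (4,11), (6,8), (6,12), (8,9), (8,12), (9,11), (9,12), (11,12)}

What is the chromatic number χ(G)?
χ(G) = 3

Clique number ω(G) = 3 (lower bound: χ ≥ ω).
The clique on [8, 9, 12] has size 3, forcing χ ≥ 3, and the coloring below uses 3 colors, so χ(G) = 3.
A valid 3-coloring: color 1: [4, 12]; color 2: [6, 9]; color 3: [0, 8, 11].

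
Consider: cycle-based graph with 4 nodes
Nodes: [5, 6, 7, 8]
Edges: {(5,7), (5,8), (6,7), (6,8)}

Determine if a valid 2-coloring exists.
A valid 2-coloring: color 1: [5, 6]; color 2: [7, 8].
(χ(G) = 2 ≤ 2.)

Yes, G is 2-colorable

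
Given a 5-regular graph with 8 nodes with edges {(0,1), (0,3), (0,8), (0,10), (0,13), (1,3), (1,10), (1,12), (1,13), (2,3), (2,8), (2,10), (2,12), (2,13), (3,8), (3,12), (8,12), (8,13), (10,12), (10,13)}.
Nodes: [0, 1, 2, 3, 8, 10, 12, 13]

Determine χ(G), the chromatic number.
χ(G) = 4

Clique number ω(G) = 4 (lower bound: χ ≥ ω).
The clique on [0, 1, 10, 13] has size 4, forcing χ ≥ 4, and the coloring below uses 4 colors, so χ(G) = 4.
A valid 4-coloring: color 1: [8, 10]; color 2: [1, 2]; color 3: [3, 13]; color 4: [0, 12].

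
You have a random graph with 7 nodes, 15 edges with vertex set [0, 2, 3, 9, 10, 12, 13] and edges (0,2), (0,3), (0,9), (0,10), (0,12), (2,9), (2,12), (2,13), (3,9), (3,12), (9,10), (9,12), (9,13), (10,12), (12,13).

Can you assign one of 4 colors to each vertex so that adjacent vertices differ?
Yes, G is 4-colorable

A valid 4-coloring: color 1: [12]; color 2: [9]; color 3: [0, 13]; color 4: [2, 3, 10].
(χ(G) = 4 ≤ 4.)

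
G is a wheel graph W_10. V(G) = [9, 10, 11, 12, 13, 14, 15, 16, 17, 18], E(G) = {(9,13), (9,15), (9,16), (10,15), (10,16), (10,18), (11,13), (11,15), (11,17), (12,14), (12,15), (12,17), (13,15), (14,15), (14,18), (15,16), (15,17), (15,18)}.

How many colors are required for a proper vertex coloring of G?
χ(G) = 4

Clique number ω(G) = 3 (lower bound: χ ≥ ω).
Odd cycle [13, 9, 16, 10, 18, 14, 12, 17, 11] needs 3 colors (χ ≥ 3).
Vertex 15 is adjacent to every vertex of [9, 10, 11, 12, 13, 14, 16, 17, 18], which already need 3 colors among themselves, so 15 needs a new color (χ ≥ 4).
The coloring below uses 4 colors, so χ(G) = 4.
A valid 4-coloring: color 1: [15]; color 2: [13, 16, 17, 18]; color 3: [9, 10, 11, 14]; color 4: [12].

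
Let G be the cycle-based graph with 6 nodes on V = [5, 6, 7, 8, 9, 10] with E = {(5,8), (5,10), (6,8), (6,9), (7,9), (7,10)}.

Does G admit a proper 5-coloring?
A valid 5-coloring: color 1: [5, 6, 7]; color 2: [8, 9, 10].
(χ(G) = 2 ≤ 5.)

Yes, G is 5-colorable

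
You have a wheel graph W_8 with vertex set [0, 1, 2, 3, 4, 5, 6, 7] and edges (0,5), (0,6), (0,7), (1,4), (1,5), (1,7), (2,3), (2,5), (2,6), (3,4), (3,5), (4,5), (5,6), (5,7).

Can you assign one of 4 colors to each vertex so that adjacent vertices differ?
Yes, G is 4-colorable

A valid 4-coloring: color 1: [5]; color 2: [0, 1, 2]; color 3: [4, 6, 7]; color 4: [3].
(χ(G) = 4 ≤ 4.)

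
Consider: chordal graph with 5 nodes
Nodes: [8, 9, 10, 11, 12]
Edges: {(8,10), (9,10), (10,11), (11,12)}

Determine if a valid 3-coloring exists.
A valid 3-coloring: color 1: [10, 12]; color 2: [8, 9, 11].
(χ(G) = 2 ≤ 3.)

Yes, G is 3-colorable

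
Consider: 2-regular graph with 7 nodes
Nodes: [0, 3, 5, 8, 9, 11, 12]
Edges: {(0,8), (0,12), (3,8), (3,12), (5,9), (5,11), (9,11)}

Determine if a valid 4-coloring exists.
A valid 4-coloring: color 1: [8, 9, 12]; color 2: [0, 3, 5]; color 3: [11].
(χ(G) = 3 ≤ 4.)

Yes, G is 4-colorable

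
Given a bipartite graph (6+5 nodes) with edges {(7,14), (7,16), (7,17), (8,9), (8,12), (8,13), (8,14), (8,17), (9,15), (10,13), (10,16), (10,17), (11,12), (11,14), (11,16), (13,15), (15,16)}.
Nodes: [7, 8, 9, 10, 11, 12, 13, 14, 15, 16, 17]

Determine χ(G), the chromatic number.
χ(G) = 2

Clique number ω(G) = 2 (lower bound: χ ≥ ω).
The graph is bipartite (no odd cycle), so 2 colors suffice: χ(G) = 2.
A valid 2-coloring: color 1: [7, 8, 10, 11, 15]; color 2: [9, 12, 13, 14, 16, 17].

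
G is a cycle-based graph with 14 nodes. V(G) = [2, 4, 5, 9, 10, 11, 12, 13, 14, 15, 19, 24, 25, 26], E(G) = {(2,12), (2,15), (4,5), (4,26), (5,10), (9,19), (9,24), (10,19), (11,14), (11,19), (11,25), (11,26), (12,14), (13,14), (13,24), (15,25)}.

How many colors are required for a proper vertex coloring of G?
Clique number ω(G) = 2 (lower bound: χ ≥ ω).
The graph is bipartite (no odd cycle), so 2 colors suffice: χ(G) = 2.
A valid 2-coloring: color 1: [4, 9, 10, 11, 12, 13, 15]; color 2: [2, 5, 14, 19, 24, 25, 26].

χ(G) = 2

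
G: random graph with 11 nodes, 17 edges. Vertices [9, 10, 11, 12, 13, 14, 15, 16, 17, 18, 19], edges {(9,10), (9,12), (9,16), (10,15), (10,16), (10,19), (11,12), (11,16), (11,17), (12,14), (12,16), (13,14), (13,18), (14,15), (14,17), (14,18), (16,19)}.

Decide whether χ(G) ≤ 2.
The clique on vertices [9, 10, 16] has size 3 > 2, so it alone needs 3 colors.

No, G is not 2-colorable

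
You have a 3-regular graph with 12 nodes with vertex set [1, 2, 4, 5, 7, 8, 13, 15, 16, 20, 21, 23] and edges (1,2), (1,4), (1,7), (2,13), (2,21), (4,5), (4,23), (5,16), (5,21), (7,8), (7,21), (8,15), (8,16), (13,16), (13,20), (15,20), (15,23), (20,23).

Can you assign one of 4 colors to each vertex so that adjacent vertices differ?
A valid 4-coloring: color 1: [4, 13, 15, 21]; color 2: [1, 5, 8, 23]; color 3: [2, 7, 16, 20].
(χ(G) = 3 ≤ 4.)

Yes, G is 4-colorable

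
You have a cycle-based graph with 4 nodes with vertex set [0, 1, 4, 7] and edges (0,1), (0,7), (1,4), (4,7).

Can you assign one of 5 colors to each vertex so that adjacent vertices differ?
A valid 5-coloring: color 1: [0, 4]; color 2: [1, 7].
(χ(G) = 2 ≤ 5.)

Yes, G is 5-colorable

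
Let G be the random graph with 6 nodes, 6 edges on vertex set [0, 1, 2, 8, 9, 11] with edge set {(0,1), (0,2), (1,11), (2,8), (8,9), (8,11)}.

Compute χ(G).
Clique number ω(G) = 2 (lower bound: χ ≥ ω).
Odd cycle [0, 2, 8, 11, 1] needs 3 colors (χ ≥ 3).
The coloring below uses 3 colors, so χ(G) = 3.
A valid 3-coloring: color 1: [1, 8]; color 2: [2, 9, 11]; color 3: [0].

χ(G) = 3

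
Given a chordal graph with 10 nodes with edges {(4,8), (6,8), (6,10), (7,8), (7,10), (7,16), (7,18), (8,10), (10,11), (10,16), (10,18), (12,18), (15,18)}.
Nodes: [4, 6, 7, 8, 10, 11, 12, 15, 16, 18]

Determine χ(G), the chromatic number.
Clique number ω(G) = 3 (lower bound: χ ≥ ω).
The clique on [6, 8, 10] has size 3, forcing χ ≥ 3, and the coloring below uses 3 colors, so χ(G) = 3.
A valid 3-coloring: color 1: [4, 10, 12, 15]; color 2: [8, 11, 16, 18]; color 3: [6, 7].

χ(G) = 3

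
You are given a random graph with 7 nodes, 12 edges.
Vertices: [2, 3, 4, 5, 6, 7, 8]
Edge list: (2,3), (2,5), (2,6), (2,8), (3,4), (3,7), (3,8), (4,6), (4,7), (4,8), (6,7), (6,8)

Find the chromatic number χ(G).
Clique number ω(G) = 3 (lower bound: χ ≥ ω).
The clique on [2, 3, 8] has size 3, forcing χ ≥ 3, and the coloring below uses 3 colors, so χ(G) = 3.
A valid 3-coloring: color 1: [3, 5, 6]; color 2: [2, 4]; color 3: [7, 8].

χ(G) = 3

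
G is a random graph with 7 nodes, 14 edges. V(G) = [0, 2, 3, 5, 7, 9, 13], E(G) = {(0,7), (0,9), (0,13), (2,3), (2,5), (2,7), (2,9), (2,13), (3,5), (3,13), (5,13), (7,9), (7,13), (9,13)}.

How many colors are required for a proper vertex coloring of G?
Clique number ω(G) = 4 (lower bound: χ ≥ ω).
The clique on [0, 7, 9, 13] has size 4, forcing χ ≥ 4, and the coloring below uses 4 colors, so χ(G) = 4.
A valid 4-coloring: color 1: [13]; color 2: [0, 2]; color 3: [3, 7]; color 4: [5, 9].

χ(G) = 4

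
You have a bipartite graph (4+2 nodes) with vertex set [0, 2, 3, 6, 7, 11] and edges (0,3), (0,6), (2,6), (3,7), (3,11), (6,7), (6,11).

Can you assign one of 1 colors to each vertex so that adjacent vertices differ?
No, G is not 1-colorable

Edge (0,3) forces its endpoints to differ, so 1 color is not enough.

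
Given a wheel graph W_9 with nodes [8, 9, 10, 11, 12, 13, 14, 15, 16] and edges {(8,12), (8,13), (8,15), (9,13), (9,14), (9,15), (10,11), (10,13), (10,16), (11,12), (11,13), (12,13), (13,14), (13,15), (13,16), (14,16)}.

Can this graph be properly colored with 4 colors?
A valid 4-coloring: color 1: [13]; color 2: [8, 9, 11, 16]; color 3: [10, 12, 14, 15].
(χ(G) = 3 ≤ 4.)

Yes, G is 4-colorable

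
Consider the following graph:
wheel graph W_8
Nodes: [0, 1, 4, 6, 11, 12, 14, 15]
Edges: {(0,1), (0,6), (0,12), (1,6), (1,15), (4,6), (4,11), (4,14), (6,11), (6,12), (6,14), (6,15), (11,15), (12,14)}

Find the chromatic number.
Clique number ω(G) = 3 (lower bound: χ ≥ ω).
Odd cycle [12, 14, 4, 11, 15, 1, 0] needs 3 colors (χ ≥ 3).
Vertex 6 is adjacent to every vertex of [0, 1, 4, 11, 12, 14, 15], which already need 3 colors among themselves, so 6 needs a new color (χ ≥ 4).
The coloring below uses 4 colors, so χ(G) = 4.
A valid 4-coloring: color 1: [6]; color 2: [1, 4, 12]; color 3: [0, 11, 14]; color 4: [15].

χ(G) = 4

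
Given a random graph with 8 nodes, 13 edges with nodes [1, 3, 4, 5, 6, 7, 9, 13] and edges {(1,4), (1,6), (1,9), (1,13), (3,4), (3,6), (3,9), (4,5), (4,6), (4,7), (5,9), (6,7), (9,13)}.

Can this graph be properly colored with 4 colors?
Yes, G is 4-colorable

A valid 4-coloring: color 1: [4, 9]; color 2: [1, 3, 5, 7]; color 3: [6, 13].
(χ(G) = 3 ≤ 4.)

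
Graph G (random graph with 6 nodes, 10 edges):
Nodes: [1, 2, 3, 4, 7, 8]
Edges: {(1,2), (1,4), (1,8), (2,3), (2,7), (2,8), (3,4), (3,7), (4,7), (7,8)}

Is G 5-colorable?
A valid 5-coloring: color 1: [1, 7]; color 2: [2, 4]; color 3: [3, 8].
(χ(G) = 3 ≤ 5.)

Yes, G is 5-colorable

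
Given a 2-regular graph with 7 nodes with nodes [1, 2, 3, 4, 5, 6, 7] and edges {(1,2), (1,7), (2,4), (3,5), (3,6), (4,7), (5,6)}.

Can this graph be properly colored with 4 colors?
Yes, G is 4-colorable

A valid 4-coloring: color 1: [1, 4, 5]; color 2: [2, 6, 7]; color 3: [3].
(χ(G) = 3 ≤ 4.)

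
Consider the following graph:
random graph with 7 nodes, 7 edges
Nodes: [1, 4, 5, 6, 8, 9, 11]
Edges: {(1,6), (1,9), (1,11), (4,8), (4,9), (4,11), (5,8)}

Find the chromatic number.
Clique number ω(G) = 2 (lower bound: χ ≥ ω).
The graph is bipartite (no odd cycle), so 2 colors suffice: χ(G) = 2.
A valid 2-coloring: color 1: [1, 4, 5]; color 2: [6, 8, 9, 11].

χ(G) = 2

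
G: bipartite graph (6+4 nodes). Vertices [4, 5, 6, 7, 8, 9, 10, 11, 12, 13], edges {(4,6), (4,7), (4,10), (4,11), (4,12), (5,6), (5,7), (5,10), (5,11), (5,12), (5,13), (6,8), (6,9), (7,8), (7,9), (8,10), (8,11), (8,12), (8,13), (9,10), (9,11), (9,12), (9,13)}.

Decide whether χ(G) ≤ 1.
Edge (6,8) forces its endpoints to differ, so 1 color is not enough.

No, G is not 1-colorable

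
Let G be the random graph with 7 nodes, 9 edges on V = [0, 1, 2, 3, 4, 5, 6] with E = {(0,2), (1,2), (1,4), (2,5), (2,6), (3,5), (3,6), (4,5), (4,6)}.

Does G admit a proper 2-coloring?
A valid 2-coloring: color 1: [2, 3, 4]; color 2: [0, 1, 5, 6].
(χ(G) = 2 ≤ 2.)

Yes, G is 2-colorable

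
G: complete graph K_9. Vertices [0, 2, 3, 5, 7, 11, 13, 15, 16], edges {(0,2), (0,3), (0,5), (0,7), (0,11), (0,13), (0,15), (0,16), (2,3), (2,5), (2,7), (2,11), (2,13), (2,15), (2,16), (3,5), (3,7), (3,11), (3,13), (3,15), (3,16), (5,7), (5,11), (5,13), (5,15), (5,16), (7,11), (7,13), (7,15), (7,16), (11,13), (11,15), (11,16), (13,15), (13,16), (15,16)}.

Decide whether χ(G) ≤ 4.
The clique on vertices [0, 2, 3, 5, 7, 11, 13, 15, 16] has size 9 > 4, so it alone needs 9 colors.

No, G is not 4-colorable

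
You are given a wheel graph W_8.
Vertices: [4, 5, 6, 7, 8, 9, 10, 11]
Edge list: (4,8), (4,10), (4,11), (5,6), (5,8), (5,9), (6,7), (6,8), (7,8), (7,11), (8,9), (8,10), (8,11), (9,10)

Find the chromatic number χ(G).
Clique number ω(G) = 3 (lower bound: χ ≥ ω).
Odd cycle [9, 10, 4, 11, 7, 6, 5] needs 3 colors (χ ≥ 3).
Vertex 8 is adjacent to every vertex of [4, 5, 6, 7, 9, 10, 11], which already need 3 colors among themselves, so 8 needs a new color (χ ≥ 4).
The coloring below uses 4 colors, so χ(G) = 4.
A valid 4-coloring: color 1: [8]; color 2: [4, 6, 9]; color 3: [5, 10, 11]; color 4: [7].

χ(G) = 4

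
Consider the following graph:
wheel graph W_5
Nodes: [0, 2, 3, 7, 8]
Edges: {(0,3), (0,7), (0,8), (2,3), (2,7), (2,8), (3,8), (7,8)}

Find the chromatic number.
χ(G) = 3

Clique number ω(G) = 3 (lower bound: χ ≥ ω).
The clique on [0, 3, 8] has size 3, forcing χ ≥ 3, and the coloring below uses 3 colors, so χ(G) = 3.
A valid 3-coloring: color 1: [8]; color 2: [0, 2]; color 3: [3, 7].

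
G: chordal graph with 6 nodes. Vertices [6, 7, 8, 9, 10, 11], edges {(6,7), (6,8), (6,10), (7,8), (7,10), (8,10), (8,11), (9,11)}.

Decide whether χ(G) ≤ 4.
Yes, G is 4-colorable

A valid 4-coloring: color 1: [8, 9]; color 2: [10, 11]; color 3: [6]; color 4: [7].
(χ(G) = 4 ≤ 4.)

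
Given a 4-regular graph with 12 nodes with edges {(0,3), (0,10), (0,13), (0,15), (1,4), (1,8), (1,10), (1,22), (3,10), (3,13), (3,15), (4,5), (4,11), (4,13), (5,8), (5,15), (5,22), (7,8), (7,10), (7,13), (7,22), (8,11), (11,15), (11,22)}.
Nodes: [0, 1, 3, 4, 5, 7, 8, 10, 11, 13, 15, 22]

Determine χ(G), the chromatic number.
χ(G) = 3

Clique number ω(G) = 3 (lower bound: χ ≥ ω).
The clique on [0, 3, 10] has size 3, forcing χ ≥ 3, and the coloring below uses 3 colors, so χ(G) = 3.
A valid 3-coloring: color 1: [1, 3, 5, 7, 11]; color 2: [8, 10, 13, 15, 22]; color 3: [0, 4].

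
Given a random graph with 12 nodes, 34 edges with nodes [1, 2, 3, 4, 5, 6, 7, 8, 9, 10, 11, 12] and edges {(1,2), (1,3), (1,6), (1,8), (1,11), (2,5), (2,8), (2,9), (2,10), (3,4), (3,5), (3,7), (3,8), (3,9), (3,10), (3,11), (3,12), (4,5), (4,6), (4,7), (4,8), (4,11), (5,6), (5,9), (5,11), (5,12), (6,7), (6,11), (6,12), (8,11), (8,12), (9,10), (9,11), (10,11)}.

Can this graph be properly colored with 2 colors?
No, G is not 2-colorable

The clique on vertices [1, 3, 8, 11] has size 4 > 2, so it alone needs 4 colors.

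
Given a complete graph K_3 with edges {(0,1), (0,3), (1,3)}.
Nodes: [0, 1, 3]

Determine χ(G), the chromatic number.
χ(G) = 3

Clique number ω(G) = 3 (lower bound: χ ≥ ω).
The clique on [0, 1, 3] has size 3, forcing χ ≥ 3, and the coloring below uses 3 colors, so χ(G) = 3.
A valid 3-coloring: color 1: [1]; color 2: [0]; color 3: [3].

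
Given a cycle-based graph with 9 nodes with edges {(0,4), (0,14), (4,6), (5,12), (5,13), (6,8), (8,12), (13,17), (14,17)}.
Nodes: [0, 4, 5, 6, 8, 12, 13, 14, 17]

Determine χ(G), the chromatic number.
Clique number ω(G) = 2 (lower bound: χ ≥ ω).
Odd cycle [14, 17, 13, 5, 12, 8, 6, 4, 0] needs 3 colors (χ ≥ 3).
The coloring below uses 3 colors, so χ(G) = 3.
A valid 3-coloring: color 1: [4, 12, 13, 14]; color 2: [0, 5, 8, 17]; color 3: [6].

χ(G) = 3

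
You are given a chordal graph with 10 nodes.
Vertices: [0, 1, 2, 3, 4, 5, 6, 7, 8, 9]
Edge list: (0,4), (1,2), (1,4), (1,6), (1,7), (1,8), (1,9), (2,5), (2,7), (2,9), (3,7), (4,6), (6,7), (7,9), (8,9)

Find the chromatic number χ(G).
Clique number ω(G) = 4 (lower bound: χ ≥ ω).
The clique on [1, 2, 7, 9] has size 4, forcing χ ≥ 4, and the coloring below uses 4 colors, so χ(G) = 4.
A valid 4-coloring: color 1: [0, 1, 3, 5]; color 2: [4, 7, 8]; color 3: [6, 9]; color 4: [2].

χ(G) = 4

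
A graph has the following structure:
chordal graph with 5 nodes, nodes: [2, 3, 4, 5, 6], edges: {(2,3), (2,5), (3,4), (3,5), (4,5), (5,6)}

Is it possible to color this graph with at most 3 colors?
A valid 3-coloring: color 1: [5]; color 2: [3, 6]; color 3: [2, 4].
(χ(G) = 3 ≤ 3.)

Yes, G is 3-colorable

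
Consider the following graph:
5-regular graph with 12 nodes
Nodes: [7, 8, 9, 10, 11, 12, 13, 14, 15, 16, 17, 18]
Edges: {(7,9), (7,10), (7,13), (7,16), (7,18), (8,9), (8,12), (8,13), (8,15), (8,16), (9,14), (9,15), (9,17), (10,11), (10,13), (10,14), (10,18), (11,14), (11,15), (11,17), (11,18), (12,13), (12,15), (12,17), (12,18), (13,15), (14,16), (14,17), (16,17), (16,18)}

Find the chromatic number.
Clique number ω(G) = 4 (lower bound: χ ≥ ω).
The clique on [8, 12, 13, 15] has size 4, forcing χ ≥ 4, and the coloring below uses 4 colors, so χ(G) = 4.
A valid 4-coloring: color 1: [13, 14, 18]; color 2: [7, 8, 11]; color 3: [9, 10, 12, 16]; color 4: [15, 17].

χ(G) = 4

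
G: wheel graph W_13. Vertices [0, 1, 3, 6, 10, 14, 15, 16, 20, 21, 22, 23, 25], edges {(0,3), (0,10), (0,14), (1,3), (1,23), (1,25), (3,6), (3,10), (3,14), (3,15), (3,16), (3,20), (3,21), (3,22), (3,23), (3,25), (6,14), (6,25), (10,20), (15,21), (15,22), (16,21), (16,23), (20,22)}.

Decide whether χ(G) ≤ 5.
A valid 5-coloring: color 1: [3]; color 2: [10, 14, 21, 22, 23, 25]; color 3: [0, 1, 6, 15, 16, 20].
(χ(G) = 3 ≤ 5.)

Yes, G is 5-colorable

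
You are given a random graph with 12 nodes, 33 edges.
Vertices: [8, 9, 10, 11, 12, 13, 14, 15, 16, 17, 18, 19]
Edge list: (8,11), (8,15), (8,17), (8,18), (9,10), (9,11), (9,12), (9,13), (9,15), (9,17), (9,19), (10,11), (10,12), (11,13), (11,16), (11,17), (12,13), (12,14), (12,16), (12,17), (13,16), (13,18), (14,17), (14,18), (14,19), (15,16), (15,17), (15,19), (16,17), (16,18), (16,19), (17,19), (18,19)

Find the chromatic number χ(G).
χ(G) = 4

Clique number ω(G) = 4 (lower bound: χ ≥ ω).
The clique on [9, 15, 17, 19] has size 4, forcing χ ≥ 4, and the coloring below uses 4 colors, so χ(G) = 4.
A valid 4-coloring: color 1: [10, 17, 18]; color 2: [8, 9, 14, 16]; color 3: [11, 12, 19]; color 4: [13, 15].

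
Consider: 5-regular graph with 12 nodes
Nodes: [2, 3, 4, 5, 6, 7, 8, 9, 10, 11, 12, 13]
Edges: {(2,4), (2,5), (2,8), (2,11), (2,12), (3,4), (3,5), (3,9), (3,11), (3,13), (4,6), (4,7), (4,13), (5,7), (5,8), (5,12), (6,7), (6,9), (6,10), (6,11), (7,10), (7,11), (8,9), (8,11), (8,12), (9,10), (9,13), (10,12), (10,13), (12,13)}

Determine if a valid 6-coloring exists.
A valid 6-coloring: color 1: [4, 8, 10]; color 2: [3, 6, 12]; color 3: [2, 7, 9]; color 4: [5, 11, 13].
(χ(G) = 4 ≤ 6.)

Yes, G is 6-colorable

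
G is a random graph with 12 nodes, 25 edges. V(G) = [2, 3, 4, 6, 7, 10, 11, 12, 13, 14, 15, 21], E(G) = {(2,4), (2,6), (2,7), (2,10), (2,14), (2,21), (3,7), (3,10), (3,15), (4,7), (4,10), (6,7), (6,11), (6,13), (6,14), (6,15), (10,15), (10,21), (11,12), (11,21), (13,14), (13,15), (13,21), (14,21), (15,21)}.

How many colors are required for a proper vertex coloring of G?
χ(G) = 4

Clique number ω(G) = 3 (lower bound: χ ≥ ω).
Odd cycle [15, 10, 2, 14, 13] needs 3 colors (χ ≥ 3).
Vertex 21 is adjacent to every vertex of [2, 10, 13, 14, 15], which already need 3 colors among themselves, so 21 needs a new color (χ ≥ 4).
The coloring below uses 4 colors, so χ(G) = 4.
A valid 4-coloring: color 1: [3, 4, 6, 12, 21]; color 2: [2, 11, 15]; color 3: [7, 10, 14]; color 4: [13].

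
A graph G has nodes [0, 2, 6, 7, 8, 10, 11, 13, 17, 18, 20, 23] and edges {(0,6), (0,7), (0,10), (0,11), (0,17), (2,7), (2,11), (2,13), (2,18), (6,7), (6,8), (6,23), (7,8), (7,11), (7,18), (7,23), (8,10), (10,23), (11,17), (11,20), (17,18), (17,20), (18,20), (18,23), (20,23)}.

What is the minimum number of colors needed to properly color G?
Clique number ω(G) = 3 (lower bound: χ ≥ ω).
Suppose a proper 3-coloring c exists. The clique [0, 6, 7] takes 3 distinct colors; by symmetry let c(0) = 1, c(6) = 2, c(7) = 3.
- Vertex 11: neighbors [0, 7] already have colors [1, 3] ⇒ c(11) = 2.
- Vertex 23: neighbors [6, 7] already have colors [2, 3] ⇒ c(23) = 1.
- Vertex 18: neighbors [23, 7] already have colors [1, 3] ⇒ c(18) = 2.
- Vertex 2: neighbors [11, 7] already have colors [2, 3] ⇒ c(2) = 1.
- Vertex 8: neighbors [6, 7] already have colors [2, 3] ⇒ c(8) = 1.
- Vertex 17: neighbors [0, 11] already have colors [1, 2] ⇒ c(17) = 3.
- Vertex 20: neighbors [23, 11, 17] already have colors [1, 2, 3] — all 3 colors blocked. Contradiction.
The forced assignments end in a contradiction, so G has no proper 3-coloring (χ ≥ 4).
The coloring below uses 4 colors, so χ(G) = 4.
A valid 4-coloring: color 1: [7, 10, 13, 17]; color 2: [0, 2, 8, 23]; color 3: [6, 11, 18]; color 4: [20].

χ(G) = 4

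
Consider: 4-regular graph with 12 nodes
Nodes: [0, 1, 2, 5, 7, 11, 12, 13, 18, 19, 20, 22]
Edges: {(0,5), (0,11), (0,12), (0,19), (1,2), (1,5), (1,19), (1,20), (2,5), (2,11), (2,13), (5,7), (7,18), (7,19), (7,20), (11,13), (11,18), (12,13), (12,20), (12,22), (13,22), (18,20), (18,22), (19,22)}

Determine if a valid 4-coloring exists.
Yes, G is 4-colorable

A valid 4-coloring: color 1: [0, 1, 13, 18]; color 2: [2, 7, 12]; color 3: [5, 11, 19, 20]; color 4: [22].
(χ(G) = 3 ≤ 4.)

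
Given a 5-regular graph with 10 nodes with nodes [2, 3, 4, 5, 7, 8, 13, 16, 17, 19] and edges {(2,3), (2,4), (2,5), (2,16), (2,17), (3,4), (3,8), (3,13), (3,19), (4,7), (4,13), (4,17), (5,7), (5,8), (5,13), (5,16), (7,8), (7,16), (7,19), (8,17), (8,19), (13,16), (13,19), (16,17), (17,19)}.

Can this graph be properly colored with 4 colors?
Yes, G is 4-colorable

A valid 4-coloring: color 1: [2, 7, 13]; color 2: [4, 5, 19]; color 3: [8, 16]; color 4: [3, 17].
(χ(G) = 4 ≤ 4.)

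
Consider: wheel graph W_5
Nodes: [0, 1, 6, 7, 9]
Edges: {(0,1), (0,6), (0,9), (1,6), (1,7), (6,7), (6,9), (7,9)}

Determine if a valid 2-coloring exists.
No, G is not 2-colorable

The clique on vertices [0, 6, 9] has size 3 > 2, so it alone needs 3 colors.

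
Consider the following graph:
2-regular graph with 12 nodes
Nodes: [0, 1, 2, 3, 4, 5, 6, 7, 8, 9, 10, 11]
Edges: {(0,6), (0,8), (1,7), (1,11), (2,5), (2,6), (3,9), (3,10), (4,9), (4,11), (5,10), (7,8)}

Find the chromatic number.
χ(G) = 2

Clique number ω(G) = 2 (lower bound: χ ≥ ω).
The graph is bipartite (no odd cycle), so 2 colors suffice: χ(G) = 2.
A valid 2-coloring: color 1: [0, 2, 7, 9, 10, 11]; color 2: [1, 3, 4, 5, 6, 8].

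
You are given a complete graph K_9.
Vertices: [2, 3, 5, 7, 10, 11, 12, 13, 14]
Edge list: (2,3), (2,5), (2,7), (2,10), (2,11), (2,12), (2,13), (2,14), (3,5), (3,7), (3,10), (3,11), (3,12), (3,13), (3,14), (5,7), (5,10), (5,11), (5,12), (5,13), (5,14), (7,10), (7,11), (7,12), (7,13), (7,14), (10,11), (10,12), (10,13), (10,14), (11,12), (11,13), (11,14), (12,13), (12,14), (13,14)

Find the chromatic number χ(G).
Clique number ω(G) = 9 (lower bound: χ ≥ ω).
The clique on [2, 3, 5, 7, 10, 11, 12, 13, 14] has size 9, forcing χ ≥ 9, and the coloring below uses 9 colors, so χ(G) = 9.
A valid 9-coloring: color 1: [3]; color 2: [14]; color 3: [7]; color 4: [12]; color 5: [13]; color 6: [11]; color 7: [2]; color 8: [10]; color 9: [5].

χ(G) = 9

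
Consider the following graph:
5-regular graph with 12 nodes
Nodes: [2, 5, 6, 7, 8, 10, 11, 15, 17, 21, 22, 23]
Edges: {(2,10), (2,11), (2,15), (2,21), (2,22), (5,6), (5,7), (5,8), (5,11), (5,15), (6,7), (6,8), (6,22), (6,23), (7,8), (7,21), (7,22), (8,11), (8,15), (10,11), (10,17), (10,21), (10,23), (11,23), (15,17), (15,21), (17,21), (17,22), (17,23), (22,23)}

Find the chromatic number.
Clique number ω(G) = 4 (lower bound: χ ≥ ω).
The clique on [5, 6, 7, 8] has size 4, forcing χ ≥ 4, and the coloring below uses 4 colors, so χ(G) = 4.
A valid 4-coloring: color 1: [6, 10, 15]; color 2: [5, 21, 22]; color 3: [2, 8, 23]; color 4: [7, 11, 17].

χ(G) = 4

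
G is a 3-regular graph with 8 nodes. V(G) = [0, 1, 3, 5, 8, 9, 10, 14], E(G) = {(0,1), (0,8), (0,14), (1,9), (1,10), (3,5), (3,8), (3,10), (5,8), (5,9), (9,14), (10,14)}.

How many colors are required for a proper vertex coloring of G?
Clique number ω(G) = 3 (lower bound: χ ≥ ω).
The clique on [3, 5, 8] has size 3, forcing χ ≥ 3, and the coloring below uses 3 colors, so χ(G) = 3.
A valid 3-coloring: color 1: [1, 5, 14]; color 2: [0, 3, 9]; color 3: [8, 10].

χ(G) = 3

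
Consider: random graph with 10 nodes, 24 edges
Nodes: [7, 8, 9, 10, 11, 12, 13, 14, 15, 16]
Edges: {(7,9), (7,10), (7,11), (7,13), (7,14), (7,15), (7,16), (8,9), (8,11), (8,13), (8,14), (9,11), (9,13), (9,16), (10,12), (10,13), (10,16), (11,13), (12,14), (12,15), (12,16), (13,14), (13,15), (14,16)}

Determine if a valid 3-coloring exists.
The clique on vertices [8, 9, 11, 13] has size 4 > 3, so it alone needs 4 colors.

No, G is not 3-colorable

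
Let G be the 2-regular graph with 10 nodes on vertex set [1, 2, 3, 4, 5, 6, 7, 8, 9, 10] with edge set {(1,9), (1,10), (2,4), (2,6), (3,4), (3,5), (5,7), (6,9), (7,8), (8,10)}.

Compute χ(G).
χ(G) = 2

Clique number ω(G) = 2 (lower bound: χ ≥ ω).
The graph is bipartite (no odd cycle), so 2 colors suffice: χ(G) = 2.
A valid 2-coloring: color 1: [1, 4, 5, 6, 8]; color 2: [2, 3, 7, 9, 10].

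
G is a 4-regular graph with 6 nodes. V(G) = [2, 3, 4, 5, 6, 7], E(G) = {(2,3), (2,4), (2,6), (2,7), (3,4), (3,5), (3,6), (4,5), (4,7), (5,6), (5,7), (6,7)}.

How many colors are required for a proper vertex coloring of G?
Clique number ω(G) = 3 (lower bound: χ ≥ ω).
The clique on [2, 3, 4] has size 3, forcing χ ≥ 3, and the coloring below uses 3 colors, so χ(G) = 3.
A valid 3-coloring: color 1: [3, 7]; color 2: [2, 5]; color 3: [4, 6].

χ(G) = 3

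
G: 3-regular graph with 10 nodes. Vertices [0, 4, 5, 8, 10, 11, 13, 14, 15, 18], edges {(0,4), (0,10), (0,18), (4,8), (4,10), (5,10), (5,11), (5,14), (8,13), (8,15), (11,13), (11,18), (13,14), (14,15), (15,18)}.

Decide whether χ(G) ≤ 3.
A valid 3-coloring: color 1: [4, 5, 13, 18]; color 2: [10, 11, 15]; color 3: [0, 8, 14].
(χ(G) = 3 ≤ 3.)

Yes, G is 3-colorable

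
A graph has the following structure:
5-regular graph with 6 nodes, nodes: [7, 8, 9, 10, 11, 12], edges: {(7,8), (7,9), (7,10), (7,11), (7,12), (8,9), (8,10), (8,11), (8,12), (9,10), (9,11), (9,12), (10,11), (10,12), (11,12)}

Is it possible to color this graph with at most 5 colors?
The clique on vertices [7, 8, 9, 10, 11, 12] has size 6 > 5, so it alone needs 6 colors.

No, G is not 5-colorable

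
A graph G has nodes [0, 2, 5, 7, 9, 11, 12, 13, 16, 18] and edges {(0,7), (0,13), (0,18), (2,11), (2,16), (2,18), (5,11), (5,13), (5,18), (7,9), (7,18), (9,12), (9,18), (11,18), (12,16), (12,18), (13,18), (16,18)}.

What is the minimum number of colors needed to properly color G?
Clique number ω(G) = 3 (lower bound: χ ≥ ω).
Odd cycle [16, 2, 11, 5, 13, 0, 7, 9, 12] needs 3 colors (χ ≥ 3).
Vertex 18 is adjacent to every vertex of [0, 2, 5, 7, 9, 11, 12, 13, 16], which already need 3 colors among themselves, so 18 needs a new color (χ ≥ 4).
The coloring below uses 4 colors, so χ(G) = 4.
A valid 4-coloring: color 1: [18]; color 2: [9, 11, 13, 16]; color 3: [0, 2, 5, 12]; color 4: [7].

χ(G) = 4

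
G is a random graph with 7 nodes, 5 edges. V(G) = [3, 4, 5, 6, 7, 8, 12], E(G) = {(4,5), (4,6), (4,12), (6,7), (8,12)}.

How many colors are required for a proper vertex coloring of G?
Clique number ω(G) = 2 (lower bound: χ ≥ ω).
The graph is bipartite (no odd cycle), so 2 colors suffice: χ(G) = 2.
A valid 2-coloring: color 1: [3, 4, 7, 8]; color 2: [5, 6, 12].

χ(G) = 2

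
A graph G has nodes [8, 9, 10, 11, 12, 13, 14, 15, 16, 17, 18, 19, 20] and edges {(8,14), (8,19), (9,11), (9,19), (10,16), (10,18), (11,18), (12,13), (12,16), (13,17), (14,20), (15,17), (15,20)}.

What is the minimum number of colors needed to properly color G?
Clique number ω(G) = 2 (lower bound: χ ≥ ω).
Odd cycle [18, 11, 9, 19, 8, 14, 20, 15, 17, 13, 12, 16, 10] needs 3 colors (χ ≥ 3).
The coloring below uses 3 colors, so χ(G) = 3.
A valid 3-coloring: color 1: [9, 13, 14, 15, 16, 18]; color 2: [10, 11, 12, 17, 19, 20]; color 3: [8].

χ(G) = 3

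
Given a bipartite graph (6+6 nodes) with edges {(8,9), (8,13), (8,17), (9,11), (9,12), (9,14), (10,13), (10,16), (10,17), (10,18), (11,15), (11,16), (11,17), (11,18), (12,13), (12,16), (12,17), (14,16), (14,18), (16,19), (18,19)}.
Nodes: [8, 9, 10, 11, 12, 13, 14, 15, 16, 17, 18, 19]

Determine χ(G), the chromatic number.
χ(G) = 2

Clique number ω(G) = 2 (lower bound: χ ≥ ω).
The graph is bipartite (no odd cycle), so 2 colors suffice: χ(G) = 2.
A valid 2-coloring: color 1: [9, 13, 15, 16, 17, 18]; color 2: [8, 10, 11, 12, 14, 19].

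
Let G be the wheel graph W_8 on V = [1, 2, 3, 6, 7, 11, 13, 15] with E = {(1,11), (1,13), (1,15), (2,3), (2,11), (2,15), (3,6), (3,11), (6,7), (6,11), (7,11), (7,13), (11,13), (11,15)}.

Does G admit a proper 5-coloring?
Yes, G is 5-colorable

A valid 5-coloring: color 1: [11]; color 2: [3, 7, 15]; color 3: [2, 6, 13]; color 4: [1].
(χ(G) = 4 ≤ 5.)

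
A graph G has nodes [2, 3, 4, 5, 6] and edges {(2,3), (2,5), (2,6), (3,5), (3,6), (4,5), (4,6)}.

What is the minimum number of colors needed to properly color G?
Clique number ω(G) = 3 (lower bound: χ ≥ ω).
The clique on [2, 3, 5] has size 3, forcing χ ≥ 3, and the coloring below uses 3 colors, so χ(G) = 3.
A valid 3-coloring: color 1: [3, 4]; color 2: [5, 6]; color 3: [2].

χ(G) = 3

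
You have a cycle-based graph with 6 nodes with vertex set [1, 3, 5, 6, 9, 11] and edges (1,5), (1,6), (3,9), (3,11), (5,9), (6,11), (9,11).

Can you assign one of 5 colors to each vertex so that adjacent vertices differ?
Yes, G is 5-colorable

A valid 5-coloring: color 1: [1, 9]; color 2: [5, 11]; color 3: [3, 6].
(χ(G) = 3 ≤ 5.)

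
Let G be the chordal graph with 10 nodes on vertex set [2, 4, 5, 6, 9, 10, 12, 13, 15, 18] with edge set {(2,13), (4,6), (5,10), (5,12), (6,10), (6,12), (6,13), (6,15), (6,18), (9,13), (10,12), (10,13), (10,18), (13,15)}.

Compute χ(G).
Clique number ω(G) = 3 (lower bound: χ ≥ ω).
The clique on [5, 10, 12] has size 3, forcing χ ≥ 3, and the coloring below uses 3 colors, so χ(G) = 3.
A valid 3-coloring: color 1: [2, 5, 6, 9]; color 2: [4, 12, 13, 18]; color 3: [10, 15].

χ(G) = 3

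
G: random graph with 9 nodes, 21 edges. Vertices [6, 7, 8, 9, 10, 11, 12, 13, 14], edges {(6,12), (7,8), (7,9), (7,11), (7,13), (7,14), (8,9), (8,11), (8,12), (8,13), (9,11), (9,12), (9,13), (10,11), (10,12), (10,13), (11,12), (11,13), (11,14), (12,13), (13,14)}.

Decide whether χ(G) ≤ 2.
No, G is not 2-colorable

The clique on vertices [8, 9, 11, 12, 13] has size 5 > 2, so it alone needs 5 colors.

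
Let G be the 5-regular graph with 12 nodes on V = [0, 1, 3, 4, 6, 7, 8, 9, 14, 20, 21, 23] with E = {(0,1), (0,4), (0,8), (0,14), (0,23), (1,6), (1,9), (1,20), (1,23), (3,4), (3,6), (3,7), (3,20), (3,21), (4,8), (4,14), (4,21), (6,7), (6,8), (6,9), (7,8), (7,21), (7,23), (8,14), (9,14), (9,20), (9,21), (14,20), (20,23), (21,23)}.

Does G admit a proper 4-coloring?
A valid 4-coloring: color 1: [1, 4, 7]; color 2: [3, 8, 9, 23]; color 3: [0, 6, 20, 21]; color 4: [14].
(χ(G) = 4 ≤ 4.)

Yes, G is 4-colorable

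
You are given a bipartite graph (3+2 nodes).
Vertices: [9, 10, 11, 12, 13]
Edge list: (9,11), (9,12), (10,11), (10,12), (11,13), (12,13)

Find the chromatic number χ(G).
Clique number ω(G) = 2 (lower bound: χ ≥ ω).
The graph is bipartite (no odd cycle), so 2 colors suffice: χ(G) = 2.
A valid 2-coloring: color 1: [11, 12]; color 2: [9, 10, 13].

χ(G) = 2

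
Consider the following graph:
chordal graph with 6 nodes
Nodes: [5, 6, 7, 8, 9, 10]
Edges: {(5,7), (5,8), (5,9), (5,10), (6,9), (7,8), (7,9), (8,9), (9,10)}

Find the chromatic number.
χ(G) = 4

Clique number ω(G) = 4 (lower bound: χ ≥ ω).
The clique on [5, 7, 8, 9] has size 4, forcing χ ≥ 4, and the coloring below uses 4 colors, so χ(G) = 4.
A valid 4-coloring: color 1: [9]; color 2: [5, 6]; color 3: [8, 10]; color 4: [7].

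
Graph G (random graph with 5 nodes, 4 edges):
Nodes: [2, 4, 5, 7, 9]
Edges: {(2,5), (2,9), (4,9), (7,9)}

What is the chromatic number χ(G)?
Clique number ω(G) = 2 (lower bound: χ ≥ ω).
The graph is bipartite (no odd cycle), so 2 colors suffice: χ(G) = 2.
A valid 2-coloring: color 1: [5, 9]; color 2: [2, 4, 7].

χ(G) = 2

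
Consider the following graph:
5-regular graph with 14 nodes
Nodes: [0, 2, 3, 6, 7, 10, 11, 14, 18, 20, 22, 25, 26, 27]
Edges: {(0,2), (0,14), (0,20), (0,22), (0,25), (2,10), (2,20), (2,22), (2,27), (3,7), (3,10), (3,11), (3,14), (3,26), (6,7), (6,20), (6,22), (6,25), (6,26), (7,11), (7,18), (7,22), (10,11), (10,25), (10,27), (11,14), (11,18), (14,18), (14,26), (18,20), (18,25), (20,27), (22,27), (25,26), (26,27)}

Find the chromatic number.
χ(G) = 4

Clique number ω(G) = 3 (lower bound: χ ≥ ω).
Suppose a proper 3-coloring c exists. The clique [0, 2, 20] takes 3 distinct colors; by symmetry let c(0) = 1, c(2) = 2, c(20) = 3.
- Vertex 22: neighbors [0, 2] already have colors [1, 2] ⇒ c(22) = 3.
- Vertex 27: neighbors [2, 20] already have colors [2, 3] ⇒ c(27) = 1.
- Vertex 10: neighbors [27, 2] already have colors [1, 2] ⇒ c(10) = 3.
- Vertex 25: neighbors [0, 10] already have colors [1, 3] ⇒ c(25) = 2.
- Vertex 18: neighbors [25, 20] already have colors [2, 3] ⇒ c(18) = 1.
- Vertex 7: neighbors [18, 22] already have colors [1, 3] ⇒ c(7) = 2.
- Vertex 11: neighbors [18, 7, 10] already have colors [1, 2, 3] — all 3 colors blocked. Contradiction.
The forced assignments end in a contradiction, so G has no proper 3-coloring (χ ≥ 4).
The coloring below uses 4 colors, so χ(G) = 4.
A valid 4-coloring: color 1: [2, 7, 14, 25]; color 2: [10, 20, 22, 26]; color 3: [0, 6, 11, 27]; color 4: [3, 18].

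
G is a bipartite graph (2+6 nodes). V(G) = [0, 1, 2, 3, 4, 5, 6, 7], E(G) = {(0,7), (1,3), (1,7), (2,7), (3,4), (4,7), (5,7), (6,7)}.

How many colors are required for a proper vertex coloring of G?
χ(G) = 2

Clique number ω(G) = 2 (lower bound: χ ≥ ω).
The graph is bipartite (no odd cycle), so 2 colors suffice: χ(G) = 2.
A valid 2-coloring: color 1: [3, 7]; color 2: [0, 1, 2, 4, 5, 6].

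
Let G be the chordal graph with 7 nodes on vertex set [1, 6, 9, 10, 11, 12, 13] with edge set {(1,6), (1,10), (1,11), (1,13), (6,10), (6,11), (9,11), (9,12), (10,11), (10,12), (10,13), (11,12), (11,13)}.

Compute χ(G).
χ(G) = 4

Clique number ω(G) = 4 (lower bound: χ ≥ ω).
The clique on [1, 10, 11, 13] has size 4, forcing χ ≥ 4, and the coloring below uses 4 colors, so χ(G) = 4.
A valid 4-coloring: color 1: [11]; color 2: [9, 10]; color 3: [1, 12]; color 4: [6, 13].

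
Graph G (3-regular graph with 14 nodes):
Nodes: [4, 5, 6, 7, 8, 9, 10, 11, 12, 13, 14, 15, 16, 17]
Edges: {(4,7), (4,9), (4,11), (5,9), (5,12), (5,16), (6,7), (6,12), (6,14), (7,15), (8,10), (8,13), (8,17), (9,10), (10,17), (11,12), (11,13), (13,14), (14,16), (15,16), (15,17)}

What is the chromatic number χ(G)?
Clique number ω(G) = 3 (lower bound: χ ≥ ω).
The clique on [8, 10, 17] has size 3, forcing χ ≥ 3, and the coloring below uses 3 colors, so χ(G) = 3.
A valid 3-coloring: color 1: [7, 9, 12, 13, 16, 17]; color 2: [4, 5, 6, 10, 15]; color 3: [8, 11, 14].

χ(G) = 3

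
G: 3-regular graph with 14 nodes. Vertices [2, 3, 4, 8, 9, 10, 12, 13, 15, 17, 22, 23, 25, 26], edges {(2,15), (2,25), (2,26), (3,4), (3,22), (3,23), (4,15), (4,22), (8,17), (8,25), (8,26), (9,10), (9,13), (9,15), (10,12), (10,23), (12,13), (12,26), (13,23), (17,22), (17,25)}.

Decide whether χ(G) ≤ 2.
No, G is not 2-colorable

The clique on vertices [3, 4, 22] has size 3 > 2, so it alone needs 3 colors.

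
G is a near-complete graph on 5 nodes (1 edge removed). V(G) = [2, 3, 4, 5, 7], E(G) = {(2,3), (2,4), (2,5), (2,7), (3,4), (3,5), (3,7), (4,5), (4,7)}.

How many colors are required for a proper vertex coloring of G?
χ(G) = 4

Clique number ω(G) = 4 (lower bound: χ ≥ ω).
The clique on [2, 3, 4, 5] has size 4, forcing χ ≥ 4, and the coloring below uses 4 colors, so χ(G) = 4.
A valid 4-coloring: color 1: [3]; color 2: [4]; color 3: [2]; color 4: [5, 7].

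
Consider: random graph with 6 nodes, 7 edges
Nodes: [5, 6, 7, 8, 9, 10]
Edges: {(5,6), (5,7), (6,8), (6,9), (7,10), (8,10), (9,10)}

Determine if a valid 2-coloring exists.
No, G is not 2-colorable

Odd cycle [10, 8, 6, 5, 7] needs 3 colors (χ ≥ 3).
Hence χ(G) ≥ 3 > 2, so no proper 2-coloring exists.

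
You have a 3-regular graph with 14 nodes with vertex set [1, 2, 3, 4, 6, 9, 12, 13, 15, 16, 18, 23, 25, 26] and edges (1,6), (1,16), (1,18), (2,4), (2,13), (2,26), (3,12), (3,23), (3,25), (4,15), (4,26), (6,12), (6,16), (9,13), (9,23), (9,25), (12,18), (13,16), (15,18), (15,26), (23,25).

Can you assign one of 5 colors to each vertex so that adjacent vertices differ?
Yes, G is 5-colorable

A valid 5-coloring: color 1: [2, 12, 15, 16, 23]; color 2: [3, 6, 9, 18, 26]; color 3: [1, 4, 13, 25].
(χ(G) = 3 ≤ 5.)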